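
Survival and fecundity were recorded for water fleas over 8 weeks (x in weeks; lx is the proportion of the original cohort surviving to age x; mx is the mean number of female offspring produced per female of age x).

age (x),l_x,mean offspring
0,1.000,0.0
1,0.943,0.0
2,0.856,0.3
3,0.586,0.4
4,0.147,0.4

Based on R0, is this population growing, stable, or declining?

R0 = Σ lx·mx = 0 + 0 + 0.2568 + 0.2344 + 0.0588 = 0.55
R0 < 1, so the population is declining.

declining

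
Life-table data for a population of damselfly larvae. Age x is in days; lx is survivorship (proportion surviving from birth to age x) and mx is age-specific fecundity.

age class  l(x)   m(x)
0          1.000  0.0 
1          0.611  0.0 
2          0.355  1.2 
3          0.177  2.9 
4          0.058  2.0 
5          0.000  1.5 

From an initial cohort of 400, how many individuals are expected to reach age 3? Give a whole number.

71

Expected survivors = N0 · l_3 = 400 × 0.177 = 70.8 → 71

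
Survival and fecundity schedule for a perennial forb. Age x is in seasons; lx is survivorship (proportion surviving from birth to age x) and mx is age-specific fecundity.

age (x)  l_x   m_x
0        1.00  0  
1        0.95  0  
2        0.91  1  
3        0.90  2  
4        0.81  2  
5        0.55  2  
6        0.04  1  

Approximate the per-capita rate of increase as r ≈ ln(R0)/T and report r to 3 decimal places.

0.478

R0 = Σ lx·mx = 0 + 0 + 0.91 + 1.8 + 1.62 + 1.1 + 0.04 = 5.47
Σ x·lx·mx = 19.44; T = 19.44/5.47 = 3.55393…
r ≈ ln(R0)/T = ln(5.47)/3.55393… = 0.47814… → 0.478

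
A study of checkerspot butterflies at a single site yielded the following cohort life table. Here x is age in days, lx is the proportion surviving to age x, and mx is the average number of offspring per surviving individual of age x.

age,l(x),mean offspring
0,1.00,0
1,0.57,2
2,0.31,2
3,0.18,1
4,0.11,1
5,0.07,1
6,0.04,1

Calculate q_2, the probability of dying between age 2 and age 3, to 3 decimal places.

0.419

q_2 = (l_2 − l_3) / l_2 = (0.31 − 0.18) / 0.31
     = 0.13 / 0.31 = 0.419355… → 0.419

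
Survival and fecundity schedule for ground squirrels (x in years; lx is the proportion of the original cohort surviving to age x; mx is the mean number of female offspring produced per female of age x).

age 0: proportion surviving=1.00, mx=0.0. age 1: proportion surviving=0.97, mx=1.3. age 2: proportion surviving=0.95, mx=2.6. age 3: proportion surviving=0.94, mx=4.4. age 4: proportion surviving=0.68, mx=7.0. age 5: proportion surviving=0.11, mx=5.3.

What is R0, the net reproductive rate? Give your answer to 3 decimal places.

lx·mx by age: 0, 1.261, 2.47, 4.136, 4.76, 0.583
R0 = Σ lx·mx = 13.21 → 13.210

13.210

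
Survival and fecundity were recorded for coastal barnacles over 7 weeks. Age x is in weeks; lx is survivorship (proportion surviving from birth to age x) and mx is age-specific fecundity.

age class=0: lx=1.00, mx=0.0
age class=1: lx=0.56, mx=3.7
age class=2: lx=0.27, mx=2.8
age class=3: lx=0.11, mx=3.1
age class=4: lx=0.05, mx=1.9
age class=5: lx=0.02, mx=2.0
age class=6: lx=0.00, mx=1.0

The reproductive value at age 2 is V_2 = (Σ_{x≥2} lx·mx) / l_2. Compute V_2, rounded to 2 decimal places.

lx·mx for x ≥ 2: 0.756, 0.341, 0.095, 0.04, 0 → sum = 1.232
V_2 = 1.232 / l_2 = 1.232 / 0.27 = 4.562963… → 4.56

4.56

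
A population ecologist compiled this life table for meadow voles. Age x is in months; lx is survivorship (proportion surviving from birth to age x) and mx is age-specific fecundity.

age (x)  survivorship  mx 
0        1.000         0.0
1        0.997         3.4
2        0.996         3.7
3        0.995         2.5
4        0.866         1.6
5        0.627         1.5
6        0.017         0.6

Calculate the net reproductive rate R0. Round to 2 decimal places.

11.90

lx·mx by age: 0, 3.3898, 3.6852, 2.4875, 1.3856, 0.9405, 0.0102
R0 = Σ lx·mx = 11.8988 → 11.90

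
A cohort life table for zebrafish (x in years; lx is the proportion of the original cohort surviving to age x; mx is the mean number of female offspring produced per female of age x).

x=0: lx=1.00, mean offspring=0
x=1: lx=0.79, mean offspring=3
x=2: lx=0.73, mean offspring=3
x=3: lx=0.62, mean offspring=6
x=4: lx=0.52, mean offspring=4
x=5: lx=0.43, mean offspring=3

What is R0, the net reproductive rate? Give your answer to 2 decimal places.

11.65

lx·mx by age: 0, 2.37, 2.19, 3.72, 2.08, 1.29
R0 = Σ lx·mx = 11.65 → 11.65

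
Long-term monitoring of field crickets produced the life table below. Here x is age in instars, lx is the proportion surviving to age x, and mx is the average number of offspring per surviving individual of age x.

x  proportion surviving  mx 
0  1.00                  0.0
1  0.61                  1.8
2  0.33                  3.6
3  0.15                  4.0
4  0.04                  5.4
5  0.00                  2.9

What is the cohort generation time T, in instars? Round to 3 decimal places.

1.979

lx·mx: 0, 1.098, 1.188, 0.6, 0.216, 0 → R0 = 3.102
x·lx·mx: 0, 1.098, 2.376, 1.8, 0.864, 0 → Σ = 6.138
T = 6.138 / 3.102 = 1.978723… → 1.979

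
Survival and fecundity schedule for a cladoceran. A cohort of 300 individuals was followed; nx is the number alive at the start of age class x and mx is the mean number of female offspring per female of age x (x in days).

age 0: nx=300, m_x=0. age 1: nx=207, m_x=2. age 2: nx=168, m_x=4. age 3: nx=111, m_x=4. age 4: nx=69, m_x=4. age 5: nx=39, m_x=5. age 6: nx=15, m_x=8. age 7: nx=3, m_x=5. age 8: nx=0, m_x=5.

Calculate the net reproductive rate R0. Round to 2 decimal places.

lx = nx/n0 = nx/300: 1, 0.69, 0.56, 0.37, 0.23, 0.13, 0.05, 0.01, 0
lx·mx by age: 0, 1.38, 2.24, 1.48, 0.92, 0.65, 0.4, 0.05, 0
R0 = Σ lx·mx = 7.12 → 7.12

7.12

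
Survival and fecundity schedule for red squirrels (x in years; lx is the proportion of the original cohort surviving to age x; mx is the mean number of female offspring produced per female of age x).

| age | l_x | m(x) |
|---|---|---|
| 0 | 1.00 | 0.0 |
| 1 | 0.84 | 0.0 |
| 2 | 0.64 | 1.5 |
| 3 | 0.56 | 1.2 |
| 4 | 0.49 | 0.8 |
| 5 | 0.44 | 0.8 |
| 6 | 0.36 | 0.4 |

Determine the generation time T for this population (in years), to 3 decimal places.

lx·mx: 0, 0, 0.96, 0.672, 0.392, 0.352, 0.144 → R0 = 2.52
x·lx·mx: 0, 0, 1.92, 2.016, 1.568, 1.76, 0.864 → Σ = 8.128
T = 8.128 / 2.52 = 3.225397… → 3.225

3.225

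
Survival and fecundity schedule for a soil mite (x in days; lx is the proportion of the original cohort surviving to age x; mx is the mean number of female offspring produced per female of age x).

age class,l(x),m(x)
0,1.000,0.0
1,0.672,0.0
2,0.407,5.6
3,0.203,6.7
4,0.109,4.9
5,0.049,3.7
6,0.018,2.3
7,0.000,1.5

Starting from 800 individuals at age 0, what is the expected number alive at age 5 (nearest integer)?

39

Expected survivors = N0 · l_5 = 800 × 0.049 = 39.2 → 39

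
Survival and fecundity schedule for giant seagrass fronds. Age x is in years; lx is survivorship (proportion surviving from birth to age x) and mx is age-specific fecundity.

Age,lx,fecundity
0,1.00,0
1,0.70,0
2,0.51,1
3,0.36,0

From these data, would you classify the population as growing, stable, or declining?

R0 = Σ lx·mx = 0 + 0 + 0.51 + 0 = 0.51
R0 < 1, so the population is declining.

declining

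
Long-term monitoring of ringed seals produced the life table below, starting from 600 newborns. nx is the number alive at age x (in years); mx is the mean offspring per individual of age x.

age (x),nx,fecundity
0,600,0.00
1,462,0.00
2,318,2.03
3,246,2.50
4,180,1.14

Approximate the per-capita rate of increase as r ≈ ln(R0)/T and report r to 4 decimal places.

0.3309

lx = nx/n0 = nx/600: 1, 0.77, 0.53, 0.41, 0.3
R0 = Σ lx·mx = 0 + 0 + 1.0759 + 1.025 + 0.342 = 2.4429
Σ x·lx·mx = 6.5948; T = 6.5948/2.4429 = 2.69958…
r ≈ ln(R0)/T = ln(2.4429)/2.69958… = 0.330861… → 0.3309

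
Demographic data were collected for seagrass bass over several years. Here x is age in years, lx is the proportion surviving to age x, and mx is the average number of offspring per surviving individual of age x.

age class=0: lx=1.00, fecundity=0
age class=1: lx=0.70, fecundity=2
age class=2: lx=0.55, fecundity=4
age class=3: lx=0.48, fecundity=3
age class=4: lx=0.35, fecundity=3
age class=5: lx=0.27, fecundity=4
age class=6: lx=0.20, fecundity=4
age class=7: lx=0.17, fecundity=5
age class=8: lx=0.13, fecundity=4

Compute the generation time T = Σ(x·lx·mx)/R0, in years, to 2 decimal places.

3.71

lx·mx: 0, 1.4, 2.2, 1.44, 1.05, 1.08, 0.8, 0.85, 0.52 → R0 = 9.34
x·lx·mx: 0, 1.4, 4.4, 4.32, 4.2, 5.4, 4.8, 5.95, 4.16 → Σ = 34.63
T = 34.63 / 9.34 = 3.707709… → 3.71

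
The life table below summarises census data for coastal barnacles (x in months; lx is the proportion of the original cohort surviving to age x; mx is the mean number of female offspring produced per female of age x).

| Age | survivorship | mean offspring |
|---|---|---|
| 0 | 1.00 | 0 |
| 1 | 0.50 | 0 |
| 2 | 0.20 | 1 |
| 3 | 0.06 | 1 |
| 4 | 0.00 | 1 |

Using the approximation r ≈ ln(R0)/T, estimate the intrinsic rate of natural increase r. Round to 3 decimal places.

-0.604

R0 = Σ lx·mx = 0 + 0 + 0.2 + 0.06 + 0 = 0.26
Σ x·lx·mx = 0.58; T = 0.58/0.26 = 2.23077…
r ≈ ln(R0)/T = ln(0.26)/2.23077… = -0.60386… → -0.604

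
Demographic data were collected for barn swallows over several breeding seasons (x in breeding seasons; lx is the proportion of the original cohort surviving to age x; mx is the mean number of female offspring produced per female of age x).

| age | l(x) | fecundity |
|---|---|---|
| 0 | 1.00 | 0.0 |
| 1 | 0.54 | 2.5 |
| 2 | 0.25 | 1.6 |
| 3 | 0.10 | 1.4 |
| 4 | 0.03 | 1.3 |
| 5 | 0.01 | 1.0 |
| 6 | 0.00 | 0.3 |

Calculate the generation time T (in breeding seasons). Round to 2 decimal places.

lx·mx: 0, 1.35, 0.4, 0.14, 0.039, 0.01, 0 → R0 = 1.939
x·lx·mx: 0, 1.35, 0.8, 0.42, 0.156, 0.05, 0 → Σ = 2.776
T = 2.776 / 1.939 = 1.431666… → 1.43

1.43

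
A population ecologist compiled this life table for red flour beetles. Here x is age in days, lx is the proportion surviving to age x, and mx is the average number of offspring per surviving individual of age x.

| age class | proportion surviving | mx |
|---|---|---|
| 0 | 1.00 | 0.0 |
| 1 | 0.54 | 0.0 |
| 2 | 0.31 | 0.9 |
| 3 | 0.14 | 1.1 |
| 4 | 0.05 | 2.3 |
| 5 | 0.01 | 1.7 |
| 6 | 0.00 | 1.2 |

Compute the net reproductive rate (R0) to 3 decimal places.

lx·mx by age: 0, 0, 0.279, 0.154, 0.115, 0.017, 0
R0 = Σ lx·mx = 0.565 → 0.565

0.565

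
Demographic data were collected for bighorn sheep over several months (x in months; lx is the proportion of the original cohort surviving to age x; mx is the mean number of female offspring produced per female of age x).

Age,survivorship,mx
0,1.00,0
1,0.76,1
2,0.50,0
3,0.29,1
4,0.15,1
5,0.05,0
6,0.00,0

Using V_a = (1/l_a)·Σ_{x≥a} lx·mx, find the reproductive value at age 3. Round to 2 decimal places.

lx·mx for x ≥ 3: 0.29, 0.15, 0, 0 → sum = 0.44
V_3 = 0.44 / l_3 = 0.44 / 0.29 = 1.517241… → 1.52

1.52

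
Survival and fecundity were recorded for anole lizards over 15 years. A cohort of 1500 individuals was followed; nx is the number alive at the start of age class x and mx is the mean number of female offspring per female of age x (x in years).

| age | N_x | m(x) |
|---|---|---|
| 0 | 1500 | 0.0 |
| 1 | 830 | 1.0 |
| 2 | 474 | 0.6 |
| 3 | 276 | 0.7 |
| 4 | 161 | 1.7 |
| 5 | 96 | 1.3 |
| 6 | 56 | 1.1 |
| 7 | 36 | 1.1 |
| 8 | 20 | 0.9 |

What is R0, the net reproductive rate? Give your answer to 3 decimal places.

lx = nx/n0 = nx/1500: 1, 0.55333…, 0.316, 0.184, 0.10733…, 0.064, 0.03733…, 0.024, 0.01333…
lx·mx by age: 0, 0.553333…, 0.1896, 0.1288, 0.182467…, 0.0832, 0.041067…, 0.0264, 0.012…
R0 = Σ lx·mx = 1.216867… → 1.217

1.217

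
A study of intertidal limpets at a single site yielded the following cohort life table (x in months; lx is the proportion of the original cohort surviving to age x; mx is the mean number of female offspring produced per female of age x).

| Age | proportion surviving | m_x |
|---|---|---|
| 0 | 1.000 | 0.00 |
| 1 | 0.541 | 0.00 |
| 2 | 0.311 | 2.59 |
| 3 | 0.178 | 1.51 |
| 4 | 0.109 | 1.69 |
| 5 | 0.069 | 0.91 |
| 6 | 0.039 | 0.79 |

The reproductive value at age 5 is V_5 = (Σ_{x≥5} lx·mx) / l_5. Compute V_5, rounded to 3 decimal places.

lx·mx for x ≥ 5: 0.06279, 0.03081 → sum = 0.0936
V_5 = 0.0936 / l_5 = 0.0936 / 0.069 = 1.356522… → 1.357

1.357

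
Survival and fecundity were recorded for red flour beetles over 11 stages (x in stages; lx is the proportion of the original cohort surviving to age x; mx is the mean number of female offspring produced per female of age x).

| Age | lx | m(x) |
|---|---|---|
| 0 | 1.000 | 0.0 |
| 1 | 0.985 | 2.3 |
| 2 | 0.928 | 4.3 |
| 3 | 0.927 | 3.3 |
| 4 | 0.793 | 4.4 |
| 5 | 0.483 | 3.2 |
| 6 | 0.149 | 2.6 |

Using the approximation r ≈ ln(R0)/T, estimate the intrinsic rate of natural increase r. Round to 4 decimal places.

0.9129

R0 = Σ lx·mx = 0 + 2.2655 + 3.9904 + 3.0591 + 3.4892 + 1.5456 + 0.3874 = 14.7372
Σ x·lx·mx = 43.4328; T = 43.4328/14.7372 = 2.94715…
r ≈ ln(R0)/T = ln(14.7372)/2.94715… = 0.912872… → 0.9129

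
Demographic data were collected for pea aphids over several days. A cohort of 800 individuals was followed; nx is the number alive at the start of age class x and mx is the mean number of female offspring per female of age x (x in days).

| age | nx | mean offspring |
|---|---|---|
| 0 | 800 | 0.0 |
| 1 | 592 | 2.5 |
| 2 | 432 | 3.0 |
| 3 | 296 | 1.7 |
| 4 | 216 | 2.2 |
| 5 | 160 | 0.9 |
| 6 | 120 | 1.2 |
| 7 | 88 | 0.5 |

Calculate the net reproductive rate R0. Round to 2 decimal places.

lx = nx/n0 = nx/800: 1, 0.74, 0.54, 0.37, 0.27, 0.2, 0.15, 0.11
lx·mx by age: 0, 1.85, 1.62, 0.629, 0.594, 0.18, 0.18, 0.055
R0 = Σ lx·mx = 5.108 → 5.11

5.11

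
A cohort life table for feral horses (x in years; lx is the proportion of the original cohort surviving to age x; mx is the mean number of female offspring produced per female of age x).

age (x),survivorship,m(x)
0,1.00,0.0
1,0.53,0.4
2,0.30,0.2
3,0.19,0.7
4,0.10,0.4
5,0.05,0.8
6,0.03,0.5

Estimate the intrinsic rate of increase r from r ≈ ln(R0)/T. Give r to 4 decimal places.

R0 = Σ lx·mx = 0 + 0.212 + 0.06 + 0.133 + 0.04 + 0.04 + 0.015 = 0.5
Σ x·lx·mx = 1.181; T = 1.181/0.5 = 2.362
r ≈ ln(R0)/T = ln(0.5)/2.362 = -0.293458… → -0.2935

-0.2935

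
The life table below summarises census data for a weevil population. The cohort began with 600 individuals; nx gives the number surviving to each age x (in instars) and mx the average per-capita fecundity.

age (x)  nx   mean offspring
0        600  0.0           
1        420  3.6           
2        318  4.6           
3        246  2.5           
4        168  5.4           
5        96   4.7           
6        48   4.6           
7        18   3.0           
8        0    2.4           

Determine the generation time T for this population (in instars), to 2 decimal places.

lx = nx/n0 = nx/600: 1, 0.7, 0.53, 0.41, 0.28, 0.16, 0.08, 0.03, 0
lx·mx: 0, 2.52, 2.438, 1.025, 1.512, 0.752, 0.368, 0.09, 0 → R0 = 8.705
x·lx·mx: 0, 2.52, 4.876, 3.075, 6.048, 3.76, 2.208, 0.63, 0 → Σ = 23.117
T = 23.117 / 8.705 = 2.6556… → 2.66

2.66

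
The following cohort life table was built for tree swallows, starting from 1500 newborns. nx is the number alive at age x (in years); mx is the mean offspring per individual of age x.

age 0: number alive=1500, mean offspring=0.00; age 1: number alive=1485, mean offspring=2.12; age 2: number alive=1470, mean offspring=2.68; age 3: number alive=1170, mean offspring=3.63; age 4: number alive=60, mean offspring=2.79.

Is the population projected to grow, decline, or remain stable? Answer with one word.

lx = nx/n0 = nx/1500: 1, 0.99, 0.98, 0.78, 0.04
R0 = Σ lx·mx = 0 + 2.0988 + 2.6264 + 2.8314 + 0.1116 = 7.6682
R0 > 1, so the population is growing.

growing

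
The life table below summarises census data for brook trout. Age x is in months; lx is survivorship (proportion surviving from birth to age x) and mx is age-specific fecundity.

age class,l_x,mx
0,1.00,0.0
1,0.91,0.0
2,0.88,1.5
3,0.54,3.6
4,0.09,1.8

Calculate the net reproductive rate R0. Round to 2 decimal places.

lx·mx by age: 0, 0, 1.32, 1.944, 0.162
R0 = Σ lx·mx = 3.426 → 3.43

3.43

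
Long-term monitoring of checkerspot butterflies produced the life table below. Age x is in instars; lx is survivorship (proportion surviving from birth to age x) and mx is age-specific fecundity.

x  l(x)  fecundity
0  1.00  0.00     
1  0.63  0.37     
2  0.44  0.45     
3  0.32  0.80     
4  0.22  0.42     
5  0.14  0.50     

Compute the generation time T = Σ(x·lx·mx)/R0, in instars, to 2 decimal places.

2.49

lx·mx: 0, 0.2331, 0.198, 0.256, 0.0924, 0.07 → R0 = 0.8495
x·lx·mx: 0, 0.2331, 0.396, 0.768, 0.3696, 0.35 → Σ = 2.1167
T = 2.1167 / 0.8495 = 2.491701… → 2.49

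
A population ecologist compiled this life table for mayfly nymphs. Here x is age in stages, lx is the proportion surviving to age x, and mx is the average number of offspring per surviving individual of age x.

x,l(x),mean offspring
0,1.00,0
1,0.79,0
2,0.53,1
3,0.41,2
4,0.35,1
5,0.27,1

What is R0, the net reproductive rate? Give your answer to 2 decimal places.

lx·mx by age: 0, 0, 0.53, 0.82, 0.35, 0.27
R0 = Σ lx·mx = 1.97 → 1.97

1.97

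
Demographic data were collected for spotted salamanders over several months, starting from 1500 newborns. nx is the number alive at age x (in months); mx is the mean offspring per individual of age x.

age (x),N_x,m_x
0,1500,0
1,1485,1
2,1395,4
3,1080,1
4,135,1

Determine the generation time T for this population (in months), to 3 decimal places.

1.984

lx = nx/n0 = nx/1500: 1, 0.99, 0.93, 0.72, 0.09
lx·mx: 0, 0.99, 3.72, 0.72, 0.09 → R0 = 5.52
x·lx·mx: 0, 0.99, 7.44, 2.16, 0.36 → Σ = 10.95
T = 10.95 / 5.52 = 1.983696… → 1.984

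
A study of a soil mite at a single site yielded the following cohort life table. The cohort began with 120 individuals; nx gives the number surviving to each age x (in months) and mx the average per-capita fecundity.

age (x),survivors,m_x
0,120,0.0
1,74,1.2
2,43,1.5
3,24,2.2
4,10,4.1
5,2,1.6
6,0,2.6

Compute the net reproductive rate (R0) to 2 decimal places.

lx = nx/n0 = nx/120: 1, 0.61667…, 0.35833…, 0.2, 0.08333…, 0.01667…, 0
lx·mx by age: 0, 0.74…, 0.5375…, 0.44, 0.341667…, 0.026667…, 0
R0 = Σ lx·mx = 2.085833… → 2.09

2.09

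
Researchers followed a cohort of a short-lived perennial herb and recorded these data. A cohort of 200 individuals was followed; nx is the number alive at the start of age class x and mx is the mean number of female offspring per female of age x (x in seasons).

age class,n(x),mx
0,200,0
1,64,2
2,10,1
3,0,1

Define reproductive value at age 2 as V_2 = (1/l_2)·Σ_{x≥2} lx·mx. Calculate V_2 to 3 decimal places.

1.000

lx = nx/n0 = nx/200: 1, 0.32, 0.05, 0
lx·mx for x ≥ 2: 0.05, 0 → sum = 0.05
V_2 = 0.05 / l_2 = 0.05 / 0.05 = 1 → 1.000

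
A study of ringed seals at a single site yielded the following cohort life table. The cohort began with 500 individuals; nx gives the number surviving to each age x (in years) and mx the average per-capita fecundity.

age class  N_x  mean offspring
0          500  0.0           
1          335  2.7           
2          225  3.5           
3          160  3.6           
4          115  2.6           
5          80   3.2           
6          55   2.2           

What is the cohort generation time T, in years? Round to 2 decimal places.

2.52

lx = nx/n0 = nx/500: 1, 0.67, 0.45, 0.32, 0.23, 0.16, 0.11
lx·mx: 0, 1.809, 1.575, 1.152, 0.598, 0.512, 0.242 → R0 = 5.888
x·lx·mx: 0, 1.809, 3.15, 3.456, 2.392, 2.56, 1.452 → Σ = 14.819
T = 14.819 / 5.888 = 2.516814… → 2.52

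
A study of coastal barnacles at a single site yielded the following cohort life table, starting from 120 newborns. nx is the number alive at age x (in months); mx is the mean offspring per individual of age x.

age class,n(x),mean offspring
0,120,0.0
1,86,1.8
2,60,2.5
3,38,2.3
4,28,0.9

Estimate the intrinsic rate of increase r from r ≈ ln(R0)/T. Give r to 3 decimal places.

0.636

lx = nx/n0 = nx/120: 1, 0.71667…, 0.5, 0.31667…, 0.23333…
R0 = Σ lx·mx = 0 + 1.29… + 1.25 + 0.72833… + 0.21… = 3.478333…
Σ x·lx·mx = 6.815…; T = 6.815…/3.478333… = 1.95927…
r ≈ ln(R0)/T = ln(3.478333…)/1.95927… = 0.63623… → 0.636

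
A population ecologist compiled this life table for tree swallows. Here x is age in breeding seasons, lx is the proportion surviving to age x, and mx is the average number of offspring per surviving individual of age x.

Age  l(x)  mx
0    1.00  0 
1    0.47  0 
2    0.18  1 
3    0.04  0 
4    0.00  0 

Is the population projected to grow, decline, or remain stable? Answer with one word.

R0 = Σ lx·mx = 0 + 0 + 0.18 + 0 + 0 = 0.18
R0 < 1, so the population is declining.

declining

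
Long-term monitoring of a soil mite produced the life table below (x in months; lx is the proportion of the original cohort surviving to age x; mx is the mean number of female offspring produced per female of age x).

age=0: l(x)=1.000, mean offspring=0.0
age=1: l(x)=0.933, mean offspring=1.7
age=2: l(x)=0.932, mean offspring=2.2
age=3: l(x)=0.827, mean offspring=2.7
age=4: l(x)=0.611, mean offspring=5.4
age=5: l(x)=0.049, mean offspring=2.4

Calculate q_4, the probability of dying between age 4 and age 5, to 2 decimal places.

0.92

q_4 = (l_4 − l_5) / l_4 = (0.611 − 0.049) / 0.611
     = 0.562 / 0.611 = 0.919804… → 0.92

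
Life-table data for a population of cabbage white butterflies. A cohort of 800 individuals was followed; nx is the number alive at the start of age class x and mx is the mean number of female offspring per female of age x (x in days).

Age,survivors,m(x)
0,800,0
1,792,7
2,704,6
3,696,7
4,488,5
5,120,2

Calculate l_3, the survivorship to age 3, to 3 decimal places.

l_3 = n_3/n_0 = 696/800 = 0.87 → 0.870

0.870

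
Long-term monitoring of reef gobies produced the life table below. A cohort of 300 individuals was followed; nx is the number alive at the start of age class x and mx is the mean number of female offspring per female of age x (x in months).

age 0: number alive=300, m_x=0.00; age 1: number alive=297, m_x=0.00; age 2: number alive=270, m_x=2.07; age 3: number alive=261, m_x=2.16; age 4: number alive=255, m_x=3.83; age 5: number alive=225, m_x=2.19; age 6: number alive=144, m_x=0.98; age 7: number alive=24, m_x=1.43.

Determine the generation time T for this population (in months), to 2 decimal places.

3.71

lx = nx/n0 = nx/300: 1, 0.99, 0.9, 0.87, 0.85, 0.75, 0.48, 0.08
lx·mx: 0, 0, 1.863, 1.8792, 3.2555, 1.6425, 0.4704, 0.1144 → R0 = 9.225
x·lx·mx: 0, 0, 3.726, 5.6376, 13.022, 8.2125, 2.8224, 0.8008 → Σ = 34.2213
T = 34.2213 / 9.225 = 3.709626… → 3.71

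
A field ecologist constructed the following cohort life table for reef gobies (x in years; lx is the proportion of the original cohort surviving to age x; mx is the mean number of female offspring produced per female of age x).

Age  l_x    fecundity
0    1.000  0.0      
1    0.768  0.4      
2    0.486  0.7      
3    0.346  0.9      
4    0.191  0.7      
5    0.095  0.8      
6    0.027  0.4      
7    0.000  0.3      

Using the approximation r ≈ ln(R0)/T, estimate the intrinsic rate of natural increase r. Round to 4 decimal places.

R0 = Σ lx·mx = 0 + 0.3072 + 0.3402 + 0.3114 + 0.1337 + 0.076 + 0.0108 + 0 = 1.1793
Σ x·lx·mx = 2.9014; T = 2.9014/1.1793 = 2.46027…
r ≈ ln(R0)/T = ln(1.1793)/2.46027… = 0.067034… → 0.0670

0.0670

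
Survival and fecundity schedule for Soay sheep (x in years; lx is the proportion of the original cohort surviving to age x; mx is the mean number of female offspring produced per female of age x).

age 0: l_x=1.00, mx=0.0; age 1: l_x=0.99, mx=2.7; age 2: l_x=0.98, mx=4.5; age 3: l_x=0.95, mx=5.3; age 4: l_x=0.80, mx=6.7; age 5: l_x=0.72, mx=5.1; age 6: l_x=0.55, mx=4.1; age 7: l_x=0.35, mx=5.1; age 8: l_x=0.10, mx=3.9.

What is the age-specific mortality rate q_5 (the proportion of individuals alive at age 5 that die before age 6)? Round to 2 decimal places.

0.24

q_5 = (l_5 − l_6) / l_5 = (0.72 − 0.55) / 0.72
     = 0.17 / 0.72 = 0.236111… → 0.24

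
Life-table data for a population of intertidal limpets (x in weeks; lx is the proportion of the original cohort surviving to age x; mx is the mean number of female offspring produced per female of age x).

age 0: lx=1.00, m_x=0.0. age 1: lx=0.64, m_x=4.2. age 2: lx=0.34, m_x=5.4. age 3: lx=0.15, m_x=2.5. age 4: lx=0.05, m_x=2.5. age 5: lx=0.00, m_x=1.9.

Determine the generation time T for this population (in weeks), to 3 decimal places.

lx·mx: 0, 2.688, 1.836, 0.375, 0.125, 0 → R0 = 5.024
x·lx·mx: 0, 2.688, 3.672, 1.125, 0.5, 0 → Σ = 7.985
T = 7.985 / 5.024 = 1.589371… → 1.589

1.589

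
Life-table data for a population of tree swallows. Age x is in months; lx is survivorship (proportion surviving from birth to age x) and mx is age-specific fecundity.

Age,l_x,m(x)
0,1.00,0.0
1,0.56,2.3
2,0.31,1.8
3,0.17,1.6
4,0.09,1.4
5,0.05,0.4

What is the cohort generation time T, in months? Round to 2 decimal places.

lx·mx: 0, 1.288, 0.558, 0.272, 0.126, 0.02 → R0 = 2.264
x·lx·mx: 0, 1.288, 1.116, 0.816, 0.504, 0.1 → Σ = 3.824
T = 3.824 / 2.264 = 1.689046… → 1.69

1.69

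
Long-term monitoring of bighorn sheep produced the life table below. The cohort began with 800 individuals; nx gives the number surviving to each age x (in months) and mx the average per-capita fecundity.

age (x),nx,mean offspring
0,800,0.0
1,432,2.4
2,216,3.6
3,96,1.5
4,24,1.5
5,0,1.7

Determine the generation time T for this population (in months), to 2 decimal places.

1.59

lx = nx/n0 = nx/800: 1, 0.54, 0.27, 0.12, 0.03, 0
lx·mx: 0, 1.296, 0.972, 0.18, 0.045, 0 → R0 = 2.493
x·lx·mx: 0, 1.296, 1.944, 0.54, 0.18, 0 → Σ = 3.96
T = 3.96 / 2.493 = 1.588448… → 1.59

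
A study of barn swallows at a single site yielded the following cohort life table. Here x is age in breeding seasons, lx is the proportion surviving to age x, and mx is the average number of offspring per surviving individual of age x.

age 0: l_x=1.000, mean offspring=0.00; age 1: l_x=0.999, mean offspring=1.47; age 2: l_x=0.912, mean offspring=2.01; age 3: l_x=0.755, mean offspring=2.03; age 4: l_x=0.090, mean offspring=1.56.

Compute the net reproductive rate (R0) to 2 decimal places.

4.97

lx·mx by age: 0, 1.46853, 1.83312, 1.53265, 0.1404
R0 = Σ lx·mx = 4.9747 → 4.97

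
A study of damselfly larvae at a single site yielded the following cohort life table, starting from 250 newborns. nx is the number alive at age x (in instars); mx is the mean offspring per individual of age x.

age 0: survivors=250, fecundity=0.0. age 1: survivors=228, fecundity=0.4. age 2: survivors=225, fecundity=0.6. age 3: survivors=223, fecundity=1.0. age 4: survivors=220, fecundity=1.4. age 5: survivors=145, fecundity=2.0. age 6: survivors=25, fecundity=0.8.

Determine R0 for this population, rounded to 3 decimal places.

lx = nx/n0 = nx/250: 1, 0.912, 0.9, 0.892, 0.88, 0.58, 0.1
lx·mx by age: 0, 0.3648, 0.54, 0.892, 1.232, 1.16, 0.08
R0 = Σ lx·mx = 4.2688 → 4.269

4.269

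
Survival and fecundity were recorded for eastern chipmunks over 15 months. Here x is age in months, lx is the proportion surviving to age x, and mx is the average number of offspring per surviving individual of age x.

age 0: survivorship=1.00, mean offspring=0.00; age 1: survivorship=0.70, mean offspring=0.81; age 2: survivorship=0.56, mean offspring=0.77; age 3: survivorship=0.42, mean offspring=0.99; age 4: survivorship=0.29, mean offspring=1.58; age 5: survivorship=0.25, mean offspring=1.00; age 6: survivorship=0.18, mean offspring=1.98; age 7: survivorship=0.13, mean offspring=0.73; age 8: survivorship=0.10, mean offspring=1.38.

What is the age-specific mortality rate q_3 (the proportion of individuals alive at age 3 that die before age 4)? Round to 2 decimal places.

q_3 = (l_3 − l_4) / l_3 = (0.42 − 0.29) / 0.42
     = 0.13 / 0.42 = 0.309524… → 0.31

0.31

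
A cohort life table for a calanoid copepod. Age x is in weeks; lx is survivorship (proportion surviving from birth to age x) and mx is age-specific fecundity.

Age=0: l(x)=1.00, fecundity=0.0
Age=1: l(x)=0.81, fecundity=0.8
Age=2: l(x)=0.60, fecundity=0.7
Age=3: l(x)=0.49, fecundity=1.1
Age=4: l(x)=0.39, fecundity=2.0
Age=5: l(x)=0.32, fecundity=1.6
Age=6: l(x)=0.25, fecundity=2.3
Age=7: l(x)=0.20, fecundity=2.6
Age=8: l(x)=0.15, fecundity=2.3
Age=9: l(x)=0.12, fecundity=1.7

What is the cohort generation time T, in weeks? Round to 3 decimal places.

4.506

lx·mx: 0, 0.648, 0.42, 0.539, 0.78, 0.512, 0.575, 0.52, 0.345, 0.204 → R0 = 4.543
x·lx·mx: 0, 0.648, 0.84, 1.617, 3.12, 2.56, 3.45, 3.64, 2.76, 1.836 → Σ = 20.471
T = 20.471 / 4.543 = 4.506053… → 4.506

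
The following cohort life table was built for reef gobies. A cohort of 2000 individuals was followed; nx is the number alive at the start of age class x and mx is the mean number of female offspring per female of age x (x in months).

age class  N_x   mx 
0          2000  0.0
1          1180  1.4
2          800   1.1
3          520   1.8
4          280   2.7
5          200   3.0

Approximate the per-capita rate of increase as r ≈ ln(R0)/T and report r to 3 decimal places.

lx = nx/n0 = nx/2000: 1, 0.59, 0.4, 0.26, 0.14, 0.1
R0 = Σ lx·mx = 0 + 0.826 + 0.44 + 0.468 + 0.378 + 0.3 = 2.412
Σ x·lx·mx = 6.122; T = 6.122/2.412 = 2.53814…
r ≈ ln(R0)/T = ln(2.412)/2.53814… = 0.34689… → 0.347

0.347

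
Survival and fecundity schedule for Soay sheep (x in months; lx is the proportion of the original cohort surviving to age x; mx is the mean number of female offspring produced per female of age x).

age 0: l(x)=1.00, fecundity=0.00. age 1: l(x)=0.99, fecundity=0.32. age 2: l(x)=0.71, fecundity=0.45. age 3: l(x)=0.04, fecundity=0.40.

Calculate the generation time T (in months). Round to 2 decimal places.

1.54

lx·mx: 0, 0.3168, 0.3195, 0.016 → R0 = 0.6523
x·lx·mx: 0, 0.3168, 0.639, 0.048 → Σ = 1.0038
T = 1.0038 / 0.6523 = 1.538862… → 1.54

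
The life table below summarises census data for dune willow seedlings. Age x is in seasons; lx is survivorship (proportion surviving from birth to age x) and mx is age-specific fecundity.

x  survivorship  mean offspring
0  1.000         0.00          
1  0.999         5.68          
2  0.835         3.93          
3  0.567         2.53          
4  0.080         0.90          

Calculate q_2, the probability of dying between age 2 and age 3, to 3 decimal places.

0.321

q_2 = (l_2 − l_3) / l_2 = (0.835 − 0.567) / 0.835
     = 0.268 / 0.835 = 0.320958… → 0.321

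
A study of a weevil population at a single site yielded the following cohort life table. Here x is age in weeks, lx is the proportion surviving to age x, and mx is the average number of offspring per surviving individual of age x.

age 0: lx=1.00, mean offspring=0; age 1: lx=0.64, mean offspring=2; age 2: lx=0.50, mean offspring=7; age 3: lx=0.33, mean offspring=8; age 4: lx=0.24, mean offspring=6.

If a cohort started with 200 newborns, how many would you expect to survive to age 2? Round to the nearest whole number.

Expected survivors = N0 · l_2 = 200 × 0.50 = 100 → 100

100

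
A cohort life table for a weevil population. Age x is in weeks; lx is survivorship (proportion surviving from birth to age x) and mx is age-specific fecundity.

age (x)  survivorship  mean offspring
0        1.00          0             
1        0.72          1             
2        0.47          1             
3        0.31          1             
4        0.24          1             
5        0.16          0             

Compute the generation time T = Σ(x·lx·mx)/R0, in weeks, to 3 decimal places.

2.040

lx·mx: 0, 0.72, 0.47, 0.31, 0.24, 0 → R0 = 1.74
x·lx·mx: 0, 0.72, 0.94, 0.93, 0.96, 0 → Σ = 3.55
T = 3.55 / 1.74 = 2.04023… → 2.040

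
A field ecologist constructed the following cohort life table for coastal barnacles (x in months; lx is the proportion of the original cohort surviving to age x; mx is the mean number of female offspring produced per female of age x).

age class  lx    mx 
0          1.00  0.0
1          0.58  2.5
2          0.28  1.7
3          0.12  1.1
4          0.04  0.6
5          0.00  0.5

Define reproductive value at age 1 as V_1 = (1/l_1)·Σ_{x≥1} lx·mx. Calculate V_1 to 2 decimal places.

3.59

lx·mx for x ≥ 1: 1.45, 0.476, 0.132, 0.024, 0 → sum = 2.082
V_1 = 2.082 / l_1 = 2.082 / 0.58 = 3.589655… → 3.59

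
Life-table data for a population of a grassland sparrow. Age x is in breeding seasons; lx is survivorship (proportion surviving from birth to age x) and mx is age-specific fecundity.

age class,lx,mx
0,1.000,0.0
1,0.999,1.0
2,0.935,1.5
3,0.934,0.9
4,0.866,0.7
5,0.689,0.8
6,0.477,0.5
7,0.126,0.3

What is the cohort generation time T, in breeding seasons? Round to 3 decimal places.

2.824

lx·mx: 0, 0.999, 1.4025, 0.8406, 0.6062, 0.5512, 0.2385, 0.0378 → R0 = 4.6758
x·lx·mx: 0, 0.999, 2.805, 2.5218, 2.4248, 2.756, 1.431, 0.2646 → Σ = 13.2022
T = 13.2022 / 4.6758 = 2.823517… → 2.824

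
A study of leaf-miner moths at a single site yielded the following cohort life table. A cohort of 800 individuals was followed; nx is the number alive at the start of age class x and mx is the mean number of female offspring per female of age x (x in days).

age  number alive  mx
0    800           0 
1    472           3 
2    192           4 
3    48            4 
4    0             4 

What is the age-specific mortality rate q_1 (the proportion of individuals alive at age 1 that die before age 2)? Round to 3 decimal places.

0.593

lx = nx/n0 = nx/800: 1, 0.59, 0.24, 0.06, 0
q_1 = (l_1 − l_2) / l_1 = (0.59 − 0.24) / 0.59
     = 0.35 / 0.59 = 0.59322… → 0.593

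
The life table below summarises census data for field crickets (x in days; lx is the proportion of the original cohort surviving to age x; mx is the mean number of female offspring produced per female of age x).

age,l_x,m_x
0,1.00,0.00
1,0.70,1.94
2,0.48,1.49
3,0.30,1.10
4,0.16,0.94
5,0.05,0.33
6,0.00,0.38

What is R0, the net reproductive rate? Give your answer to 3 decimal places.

2.570

lx·mx by age: 0, 1.358, 0.7152, 0.33, 0.1504, 0.0165, 0
R0 = Σ lx·mx = 2.5701 → 2.570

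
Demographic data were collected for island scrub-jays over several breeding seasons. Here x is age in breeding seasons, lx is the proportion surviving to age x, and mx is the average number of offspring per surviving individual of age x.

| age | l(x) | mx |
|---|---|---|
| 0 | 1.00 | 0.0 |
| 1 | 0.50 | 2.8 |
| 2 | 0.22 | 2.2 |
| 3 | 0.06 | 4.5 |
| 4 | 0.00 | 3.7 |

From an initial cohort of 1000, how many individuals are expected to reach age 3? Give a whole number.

Expected survivors = N0 · l_3 = 1000 × 0.06 = 60 → 60

60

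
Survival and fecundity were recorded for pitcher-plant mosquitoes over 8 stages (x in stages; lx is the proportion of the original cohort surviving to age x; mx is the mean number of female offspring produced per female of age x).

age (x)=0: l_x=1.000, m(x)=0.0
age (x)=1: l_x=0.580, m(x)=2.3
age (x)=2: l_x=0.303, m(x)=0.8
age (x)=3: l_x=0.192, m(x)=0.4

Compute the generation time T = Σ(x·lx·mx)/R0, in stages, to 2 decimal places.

lx·mx: 0, 1.334, 0.2424, 0.0768 → R0 = 1.6532
x·lx·mx: 0, 1.334, 0.4848, 0.2304 → Σ = 2.0492
T = 2.0492 / 1.6532 = 1.239535… → 1.24

1.24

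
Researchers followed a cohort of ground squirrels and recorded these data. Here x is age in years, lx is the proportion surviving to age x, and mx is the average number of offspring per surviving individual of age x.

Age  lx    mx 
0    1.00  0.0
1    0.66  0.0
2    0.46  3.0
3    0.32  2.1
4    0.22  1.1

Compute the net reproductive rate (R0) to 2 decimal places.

lx·mx by age: 0, 0, 1.38, 0.672, 0.242
R0 = Σ lx·mx = 2.294 → 2.29

2.29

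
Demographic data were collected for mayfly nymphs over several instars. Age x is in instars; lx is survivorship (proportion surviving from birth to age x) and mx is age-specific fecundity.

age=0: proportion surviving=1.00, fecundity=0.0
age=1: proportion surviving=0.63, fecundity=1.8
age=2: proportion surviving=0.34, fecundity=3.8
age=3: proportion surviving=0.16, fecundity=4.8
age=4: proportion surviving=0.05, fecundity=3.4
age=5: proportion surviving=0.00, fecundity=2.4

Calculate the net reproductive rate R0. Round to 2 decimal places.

lx·mx by age: 0, 1.134, 1.292, 0.768, 0.17, 0
R0 = Σ lx·mx = 3.364 → 3.36

3.36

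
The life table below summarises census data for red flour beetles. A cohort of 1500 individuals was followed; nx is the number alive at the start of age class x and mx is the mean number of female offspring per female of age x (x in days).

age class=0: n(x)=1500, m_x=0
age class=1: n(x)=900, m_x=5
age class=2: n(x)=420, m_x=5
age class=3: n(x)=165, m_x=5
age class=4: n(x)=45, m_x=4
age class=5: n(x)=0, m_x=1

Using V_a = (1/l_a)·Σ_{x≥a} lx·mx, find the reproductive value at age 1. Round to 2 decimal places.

8.45

lx = nx/n0 = nx/1500: 1, 0.6, 0.28, 0.11, 0.03, 0
lx·mx for x ≥ 1: 3, 1.4, 0.55, 0.12, 0 → sum = 5.07
V_1 = 5.07 / l_1 = 5.07 / 0.6 = 8.45 → 8.45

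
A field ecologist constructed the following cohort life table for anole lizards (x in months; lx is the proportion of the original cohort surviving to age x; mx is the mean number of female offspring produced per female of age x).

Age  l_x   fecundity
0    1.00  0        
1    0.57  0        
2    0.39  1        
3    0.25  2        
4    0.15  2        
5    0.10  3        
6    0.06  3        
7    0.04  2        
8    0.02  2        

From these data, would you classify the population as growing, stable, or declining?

growing

R0 = Σ lx·mx = 0 + 0 + 0.39 + 0.5 + 0.3 + 0.3 + 0.18 + 0.08 + 0.04 = 1.79
R0 > 1, so the population is growing.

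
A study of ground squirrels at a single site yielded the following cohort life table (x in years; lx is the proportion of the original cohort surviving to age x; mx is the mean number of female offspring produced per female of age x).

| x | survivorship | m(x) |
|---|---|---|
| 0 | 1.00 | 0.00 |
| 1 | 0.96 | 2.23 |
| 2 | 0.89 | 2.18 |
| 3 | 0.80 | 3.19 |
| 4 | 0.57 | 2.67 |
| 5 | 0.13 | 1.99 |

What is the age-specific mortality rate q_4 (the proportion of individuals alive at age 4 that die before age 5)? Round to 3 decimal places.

q_4 = (l_4 − l_5) / l_4 = (0.57 − 0.13) / 0.57
     = 0.44 / 0.57 = 0.77193… → 0.772

0.772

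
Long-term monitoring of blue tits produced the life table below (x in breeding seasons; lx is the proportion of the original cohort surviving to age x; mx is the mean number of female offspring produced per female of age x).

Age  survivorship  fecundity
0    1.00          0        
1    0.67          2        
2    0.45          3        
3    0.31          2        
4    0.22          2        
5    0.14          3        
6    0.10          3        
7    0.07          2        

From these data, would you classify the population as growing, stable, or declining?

growing

R0 = Σ lx·mx = 0 + 1.34 + 1.35 + 0.62 + 0.44 + 0.42 + 0.3 + 0.14 = 4.61
R0 > 1, so the population is growing.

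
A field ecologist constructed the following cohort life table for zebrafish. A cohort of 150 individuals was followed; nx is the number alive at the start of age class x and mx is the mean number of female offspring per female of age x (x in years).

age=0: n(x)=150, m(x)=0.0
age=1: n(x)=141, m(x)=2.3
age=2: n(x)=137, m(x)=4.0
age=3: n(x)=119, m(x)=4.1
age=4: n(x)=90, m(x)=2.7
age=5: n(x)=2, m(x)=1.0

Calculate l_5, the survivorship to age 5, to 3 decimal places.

0.013

l_5 = n_5/n_0 = 2/150 = 0.013333… → 0.013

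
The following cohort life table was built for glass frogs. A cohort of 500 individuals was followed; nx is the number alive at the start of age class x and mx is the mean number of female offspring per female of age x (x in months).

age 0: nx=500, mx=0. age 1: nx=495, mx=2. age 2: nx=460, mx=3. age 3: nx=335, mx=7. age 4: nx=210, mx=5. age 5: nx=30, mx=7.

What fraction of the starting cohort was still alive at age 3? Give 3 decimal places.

0.670

l_3 = n_3/n_0 = 335/500 = 0.67 → 0.670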